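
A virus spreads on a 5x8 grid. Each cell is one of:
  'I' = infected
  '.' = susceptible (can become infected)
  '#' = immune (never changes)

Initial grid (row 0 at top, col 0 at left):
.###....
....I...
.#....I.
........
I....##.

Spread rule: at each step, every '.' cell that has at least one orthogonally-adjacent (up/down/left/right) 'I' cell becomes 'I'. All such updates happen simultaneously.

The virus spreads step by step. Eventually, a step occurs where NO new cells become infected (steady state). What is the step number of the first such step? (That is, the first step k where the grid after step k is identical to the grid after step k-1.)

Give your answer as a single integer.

Step 0 (initial): 3 infected
Step 1: +10 new -> 13 infected
Step 2: +11 new -> 24 infected
Step 3: +9 new -> 33 infected
Step 4: +1 new -> 34 infected
Step 5: +0 new -> 34 infected

Answer: 5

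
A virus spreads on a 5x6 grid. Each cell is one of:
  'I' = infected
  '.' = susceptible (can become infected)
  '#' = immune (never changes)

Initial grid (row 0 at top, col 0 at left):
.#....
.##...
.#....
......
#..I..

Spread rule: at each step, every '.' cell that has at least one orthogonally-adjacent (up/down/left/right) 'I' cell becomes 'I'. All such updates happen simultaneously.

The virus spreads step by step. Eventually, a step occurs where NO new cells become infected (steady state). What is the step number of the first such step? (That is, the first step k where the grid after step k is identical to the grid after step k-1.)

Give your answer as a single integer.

Step 0 (initial): 1 infected
Step 1: +3 new -> 4 infected
Step 2: +5 new -> 9 infected
Step 3: +5 new -> 14 infected
Step 4: +4 new -> 18 infected
Step 5: +4 new -> 22 infected
Step 6: +2 new -> 24 infected
Step 7: +1 new -> 25 infected
Step 8: +0 new -> 25 infected

Answer: 8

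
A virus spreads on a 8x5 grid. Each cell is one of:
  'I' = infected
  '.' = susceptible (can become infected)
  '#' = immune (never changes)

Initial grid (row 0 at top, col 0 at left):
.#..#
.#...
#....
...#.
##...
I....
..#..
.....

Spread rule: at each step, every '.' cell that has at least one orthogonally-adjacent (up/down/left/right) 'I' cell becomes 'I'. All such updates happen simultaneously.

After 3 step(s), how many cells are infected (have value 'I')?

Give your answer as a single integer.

Step 0 (initial): 1 infected
Step 1: +2 new -> 3 infected
Step 2: +3 new -> 6 infected
Step 3: +3 new -> 9 infected

Answer: 9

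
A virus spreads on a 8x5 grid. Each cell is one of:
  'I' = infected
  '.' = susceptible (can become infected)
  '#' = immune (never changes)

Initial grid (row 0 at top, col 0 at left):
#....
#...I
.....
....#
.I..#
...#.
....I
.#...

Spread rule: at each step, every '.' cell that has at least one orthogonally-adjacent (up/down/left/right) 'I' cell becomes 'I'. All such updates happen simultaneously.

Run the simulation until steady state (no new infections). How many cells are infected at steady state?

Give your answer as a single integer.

Step 0 (initial): 3 infected
Step 1: +10 new -> 13 infected
Step 2: +12 new -> 25 infected
Step 3: +7 new -> 32 infected
Step 4: +2 new -> 34 infected
Step 5: +0 new -> 34 infected

Answer: 34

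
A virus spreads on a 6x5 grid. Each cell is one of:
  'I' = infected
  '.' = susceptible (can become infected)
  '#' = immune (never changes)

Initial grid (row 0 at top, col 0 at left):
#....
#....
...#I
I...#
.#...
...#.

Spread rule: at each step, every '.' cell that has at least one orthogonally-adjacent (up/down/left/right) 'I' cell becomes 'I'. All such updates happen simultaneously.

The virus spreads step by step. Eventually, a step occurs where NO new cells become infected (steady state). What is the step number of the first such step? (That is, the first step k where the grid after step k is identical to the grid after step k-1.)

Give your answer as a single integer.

Answer: 7

Derivation:
Step 0 (initial): 2 infected
Step 1: +4 new -> 6 infected
Step 2: +5 new -> 11 infected
Step 3: +7 new -> 18 infected
Step 4: +4 new -> 22 infected
Step 5: +1 new -> 23 infected
Step 6: +1 new -> 24 infected
Step 7: +0 new -> 24 infected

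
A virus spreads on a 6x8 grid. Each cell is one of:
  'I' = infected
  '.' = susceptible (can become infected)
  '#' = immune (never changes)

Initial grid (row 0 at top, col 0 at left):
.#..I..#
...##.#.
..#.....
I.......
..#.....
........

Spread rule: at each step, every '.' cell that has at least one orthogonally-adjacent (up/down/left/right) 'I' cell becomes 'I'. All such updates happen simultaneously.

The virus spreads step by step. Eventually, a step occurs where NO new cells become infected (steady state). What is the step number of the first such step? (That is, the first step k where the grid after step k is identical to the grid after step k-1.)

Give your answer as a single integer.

Answer: 9

Derivation:
Step 0 (initial): 2 infected
Step 1: +5 new -> 7 infected
Step 2: +8 new -> 15 infected
Step 3: +6 new -> 21 infected
Step 4: +7 new -> 28 infected
Step 5: +5 new -> 33 infected
Step 6: +5 new -> 38 infected
Step 7: +2 new -> 40 infected
Step 8: +1 new -> 41 infected
Step 9: +0 new -> 41 infected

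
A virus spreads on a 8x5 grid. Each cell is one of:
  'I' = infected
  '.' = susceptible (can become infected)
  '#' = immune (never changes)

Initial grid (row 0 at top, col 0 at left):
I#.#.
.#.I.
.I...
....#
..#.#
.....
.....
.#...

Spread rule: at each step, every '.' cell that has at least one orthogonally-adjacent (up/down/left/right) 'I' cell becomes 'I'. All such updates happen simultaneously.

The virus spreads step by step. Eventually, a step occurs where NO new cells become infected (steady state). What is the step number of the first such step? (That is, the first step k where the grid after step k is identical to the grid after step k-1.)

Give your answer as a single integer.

Answer: 8

Derivation:
Step 0 (initial): 3 infected
Step 1: +7 new -> 10 infected
Step 2: +7 new -> 17 infected
Step 3: +3 new -> 20 infected
Step 4: +4 new -> 24 infected
Step 5: +4 new -> 28 infected
Step 6: +4 new -> 32 infected
Step 7: +1 new -> 33 infected
Step 8: +0 new -> 33 infected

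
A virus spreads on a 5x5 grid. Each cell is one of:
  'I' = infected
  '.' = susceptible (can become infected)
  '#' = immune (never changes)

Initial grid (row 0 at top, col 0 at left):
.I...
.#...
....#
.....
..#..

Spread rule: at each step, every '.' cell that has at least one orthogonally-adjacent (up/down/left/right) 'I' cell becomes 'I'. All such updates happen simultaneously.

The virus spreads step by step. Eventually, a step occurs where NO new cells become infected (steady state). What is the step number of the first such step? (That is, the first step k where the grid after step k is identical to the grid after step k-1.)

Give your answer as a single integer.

Answer: 8

Derivation:
Step 0 (initial): 1 infected
Step 1: +2 new -> 3 infected
Step 2: +3 new -> 6 infected
Step 3: +4 new -> 10 infected
Step 4: +5 new -> 15 infected
Step 5: +3 new -> 18 infected
Step 6: +3 new -> 21 infected
Step 7: +1 new -> 22 infected
Step 8: +0 new -> 22 infected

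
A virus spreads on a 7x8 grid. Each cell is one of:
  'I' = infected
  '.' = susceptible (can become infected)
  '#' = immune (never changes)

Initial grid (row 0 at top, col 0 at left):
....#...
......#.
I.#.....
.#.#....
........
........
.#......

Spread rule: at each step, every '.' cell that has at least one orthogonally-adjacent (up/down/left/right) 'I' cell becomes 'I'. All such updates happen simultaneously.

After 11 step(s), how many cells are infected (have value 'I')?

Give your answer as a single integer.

Answer: 50

Derivation:
Step 0 (initial): 1 infected
Step 1: +3 new -> 4 infected
Step 2: +3 new -> 7 infected
Step 3: +4 new -> 11 infected
Step 4: +5 new -> 16 infected
Step 5: +6 new -> 22 infected
Step 6: +5 new -> 27 infected
Step 7: +6 new -> 33 infected
Step 8: +6 new -> 39 infected
Step 9: +6 new -> 45 infected
Step 10: +4 new -> 49 infected
Step 11: +1 new -> 50 infected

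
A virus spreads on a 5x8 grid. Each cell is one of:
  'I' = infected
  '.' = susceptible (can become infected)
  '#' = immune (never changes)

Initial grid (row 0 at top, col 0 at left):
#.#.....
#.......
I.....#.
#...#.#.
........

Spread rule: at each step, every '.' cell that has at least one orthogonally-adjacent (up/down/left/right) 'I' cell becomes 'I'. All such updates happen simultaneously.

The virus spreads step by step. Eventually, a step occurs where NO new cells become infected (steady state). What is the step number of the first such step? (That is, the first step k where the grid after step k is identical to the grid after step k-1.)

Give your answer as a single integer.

Step 0 (initial): 1 infected
Step 1: +1 new -> 2 infected
Step 2: +3 new -> 5 infected
Step 3: +5 new -> 10 infected
Step 4: +5 new -> 15 infected
Step 5: +4 new -> 19 infected
Step 6: +4 new -> 23 infected
Step 7: +3 new -> 26 infected
Step 8: +3 new -> 29 infected
Step 9: +3 new -> 32 infected
Step 10: +1 new -> 33 infected
Step 11: +0 new -> 33 infected

Answer: 11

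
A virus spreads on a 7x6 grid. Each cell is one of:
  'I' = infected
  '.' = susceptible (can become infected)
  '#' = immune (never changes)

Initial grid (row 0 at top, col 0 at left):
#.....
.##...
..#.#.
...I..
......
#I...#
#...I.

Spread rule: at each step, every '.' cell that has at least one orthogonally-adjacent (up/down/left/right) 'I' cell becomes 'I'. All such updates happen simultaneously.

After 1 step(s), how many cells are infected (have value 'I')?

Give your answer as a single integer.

Answer: 13

Derivation:
Step 0 (initial): 3 infected
Step 1: +10 new -> 13 infected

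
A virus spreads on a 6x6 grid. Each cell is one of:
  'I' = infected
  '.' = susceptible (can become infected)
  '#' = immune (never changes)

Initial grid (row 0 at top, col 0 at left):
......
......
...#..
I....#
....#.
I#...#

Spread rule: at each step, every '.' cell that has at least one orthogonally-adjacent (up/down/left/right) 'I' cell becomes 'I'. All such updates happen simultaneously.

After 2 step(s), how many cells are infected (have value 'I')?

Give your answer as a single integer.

Step 0 (initial): 2 infected
Step 1: +3 new -> 5 infected
Step 2: +4 new -> 9 infected

Answer: 9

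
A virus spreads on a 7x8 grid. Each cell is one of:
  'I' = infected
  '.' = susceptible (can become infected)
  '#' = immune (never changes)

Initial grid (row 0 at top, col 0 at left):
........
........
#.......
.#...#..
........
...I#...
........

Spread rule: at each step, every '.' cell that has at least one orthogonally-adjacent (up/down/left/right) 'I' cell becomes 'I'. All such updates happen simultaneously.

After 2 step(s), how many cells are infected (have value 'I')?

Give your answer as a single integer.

Answer: 10

Derivation:
Step 0 (initial): 1 infected
Step 1: +3 new -> 4 infected
Step 2: +6 new -> 10 infected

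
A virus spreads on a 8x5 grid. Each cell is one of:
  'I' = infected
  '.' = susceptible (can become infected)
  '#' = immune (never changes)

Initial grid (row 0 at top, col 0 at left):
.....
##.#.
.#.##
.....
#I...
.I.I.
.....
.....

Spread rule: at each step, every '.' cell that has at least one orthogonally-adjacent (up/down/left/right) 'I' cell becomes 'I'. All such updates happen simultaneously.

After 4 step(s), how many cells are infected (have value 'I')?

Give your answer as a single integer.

Step 0 (initial): 3 infected
Step 1: +8 new -> 11 infected
Step 2: +9 new -> 20 infected
Step 3: +6 new -> 26 infected
Step 4: +1 new -> 27 infected

Answer: 27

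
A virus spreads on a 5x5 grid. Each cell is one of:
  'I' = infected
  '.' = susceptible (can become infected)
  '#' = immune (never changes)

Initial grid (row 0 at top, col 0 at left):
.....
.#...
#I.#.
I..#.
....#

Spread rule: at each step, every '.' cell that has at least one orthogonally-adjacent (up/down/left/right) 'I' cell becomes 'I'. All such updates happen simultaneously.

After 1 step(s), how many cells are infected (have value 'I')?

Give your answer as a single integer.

Step 0 (initial): 2 infected
Step 1: +3 new -> 5 infected

Answer: 5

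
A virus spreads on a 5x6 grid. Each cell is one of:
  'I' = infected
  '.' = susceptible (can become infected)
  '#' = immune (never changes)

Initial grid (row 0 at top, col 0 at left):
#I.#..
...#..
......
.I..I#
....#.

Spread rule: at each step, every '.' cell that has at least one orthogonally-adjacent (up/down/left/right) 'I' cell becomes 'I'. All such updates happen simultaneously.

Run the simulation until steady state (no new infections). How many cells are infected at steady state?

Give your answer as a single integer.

Step 0 (initial): 3 infected
Step 1: +8 new -> 11 infected
Step 2: +10 new -> 21 infected
Step 3: +2 new -> 23 infected
Step 4: +1 new -> 24 infected
Step 5: +0 new -> 24 infected

Answer: 24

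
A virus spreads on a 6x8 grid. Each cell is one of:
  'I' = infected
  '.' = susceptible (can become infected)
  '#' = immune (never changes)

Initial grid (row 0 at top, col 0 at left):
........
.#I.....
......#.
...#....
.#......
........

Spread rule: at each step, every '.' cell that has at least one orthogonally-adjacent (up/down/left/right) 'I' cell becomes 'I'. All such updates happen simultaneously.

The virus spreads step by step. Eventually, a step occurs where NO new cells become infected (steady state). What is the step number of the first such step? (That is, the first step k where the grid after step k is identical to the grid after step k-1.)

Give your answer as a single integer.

Step 0 (initial): 1 infected
Step 1: +3 new -> 4 infected
Step 2: +6 new -> 10 infected
Step 3: +7 new -> 17 infected
Step 4: +8 new -> 25 infected
Step 5: +7 new -> 32 infected
Step 6: +6 new -> 38 infected
Step 7: +3 new -> 41 infected
Step 8: +2 new -> 43 infected
Step 9: +1 new -> 44 infected
Step 10: +0 new -> 44 infected

Answer: 10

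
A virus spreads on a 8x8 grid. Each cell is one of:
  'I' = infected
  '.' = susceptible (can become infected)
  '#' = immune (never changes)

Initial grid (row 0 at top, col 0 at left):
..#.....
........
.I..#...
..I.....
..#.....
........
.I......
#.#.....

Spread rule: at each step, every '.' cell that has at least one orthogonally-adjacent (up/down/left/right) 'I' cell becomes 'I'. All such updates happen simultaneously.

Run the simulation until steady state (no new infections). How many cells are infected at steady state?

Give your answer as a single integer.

Step 0 (initial): 3 infected
Step 1: +9 new -> 12 infected
Step 2: +11 new -> 23 infected
Step 3: +8 new -> 31 infected
Step 4: +8 new -> 39 infected
Step 5: +8 new -> 47 infected
Step 6: +7 new -> 54 infected
Step 7: +4 new -> 58 infected
Step 8: +1 new -> 59 infected
Step 9: +0 new -> 59 infected

Answer: 59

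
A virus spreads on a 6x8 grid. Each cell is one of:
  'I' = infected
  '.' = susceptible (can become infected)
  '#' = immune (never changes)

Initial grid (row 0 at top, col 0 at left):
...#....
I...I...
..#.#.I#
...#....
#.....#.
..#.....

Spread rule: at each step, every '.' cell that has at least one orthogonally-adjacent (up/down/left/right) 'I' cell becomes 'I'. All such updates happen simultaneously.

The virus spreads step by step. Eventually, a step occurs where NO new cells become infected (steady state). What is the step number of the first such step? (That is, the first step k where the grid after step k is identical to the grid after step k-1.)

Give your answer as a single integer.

Step 0 (initial): 3 infected
Step 1: +9 new -> 12 infected
Step 2: +10 new -> 22 infected
Step 3: +6 new -> 28 infected
Step 4: +5 new -> 33 infected
Step 5: +5 new -> 38 infected
Step 6: +2 new -> 40 infected
Step 7: +0 new -> 40 infected

Answer: 7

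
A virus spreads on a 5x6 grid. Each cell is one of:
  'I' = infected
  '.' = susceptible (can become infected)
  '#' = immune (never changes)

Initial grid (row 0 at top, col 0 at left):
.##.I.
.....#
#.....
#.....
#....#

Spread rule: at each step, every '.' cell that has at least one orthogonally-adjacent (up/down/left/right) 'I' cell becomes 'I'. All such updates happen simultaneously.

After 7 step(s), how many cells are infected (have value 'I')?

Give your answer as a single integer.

Step 0 (initial): 1 infected
Step 1: +3 new -> 4 infected
Step 2: +2 new -> 6 infected
Step 3: +4 new -> 10 infected
Step 4: +5 new -> 15 infected
Step 5: +4 new -> 19 infected
Step 6: +3 new -> 22 infected
Step 7: +1 new -> 23 infected

Answer: 23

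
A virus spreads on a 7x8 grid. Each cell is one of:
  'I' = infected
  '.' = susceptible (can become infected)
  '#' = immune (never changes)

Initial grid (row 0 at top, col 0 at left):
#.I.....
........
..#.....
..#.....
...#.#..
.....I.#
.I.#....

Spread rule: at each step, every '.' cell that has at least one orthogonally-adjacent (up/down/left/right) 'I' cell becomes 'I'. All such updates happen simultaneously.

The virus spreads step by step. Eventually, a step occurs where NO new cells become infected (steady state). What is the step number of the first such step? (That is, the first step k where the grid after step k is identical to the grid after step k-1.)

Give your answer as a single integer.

Step 0 (initial): 3 infected
Step 1: +9 new -> 12 infected
Step 2: +11 new -> 23 infected
Step 3: +12 new -> 35 infected
Step 4: +9 new -> 44 infected
Step 5: +4 new -> 48 infected
Step 6: +1 new -> 49 infected
Step 7: +0 new -> 49 infected

Answer: 7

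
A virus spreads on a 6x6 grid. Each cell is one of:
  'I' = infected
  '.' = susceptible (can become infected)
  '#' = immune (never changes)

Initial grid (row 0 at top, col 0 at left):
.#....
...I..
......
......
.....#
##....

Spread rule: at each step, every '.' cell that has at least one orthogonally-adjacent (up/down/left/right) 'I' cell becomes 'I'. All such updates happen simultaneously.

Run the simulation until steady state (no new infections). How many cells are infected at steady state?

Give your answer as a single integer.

Step 0 (initial): 1 infected
Step 1: +4 new -> 5 infected
Step 2: +7 new -> 12 infected
Step 3: +7 new -> 19 infected
Step 4: +7 new -> 26 infected
Step 5: +4 new -> 30 infected
Step 6: +2 new -> 32 infected
Step 7: +0 new -> 32 infected

Answer: 32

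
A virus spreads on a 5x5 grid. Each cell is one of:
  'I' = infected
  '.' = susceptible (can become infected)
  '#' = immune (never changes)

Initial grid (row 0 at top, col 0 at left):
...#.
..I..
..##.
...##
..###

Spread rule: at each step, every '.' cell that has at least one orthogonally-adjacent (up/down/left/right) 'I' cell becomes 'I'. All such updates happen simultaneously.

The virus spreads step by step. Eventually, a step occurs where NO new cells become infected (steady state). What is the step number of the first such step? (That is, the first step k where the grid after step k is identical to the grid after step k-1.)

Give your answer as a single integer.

Step 0 (initial): 1 infected
Step 1: +3 new -> 4 infected
Step 2: +4 new -> 8 infected
Step 3: +5 new -> 13 infected
Step 4: +3 new -> 16 infected
Step 5: +1 new -> 17 infected
Step 6: +0 new -> 17 infected

Answer: 6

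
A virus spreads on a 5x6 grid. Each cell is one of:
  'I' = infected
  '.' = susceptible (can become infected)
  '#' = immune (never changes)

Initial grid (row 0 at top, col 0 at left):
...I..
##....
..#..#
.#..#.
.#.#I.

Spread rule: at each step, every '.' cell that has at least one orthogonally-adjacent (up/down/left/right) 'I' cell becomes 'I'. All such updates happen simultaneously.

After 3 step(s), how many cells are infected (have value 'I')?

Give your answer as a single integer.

Answer: 16

Derivation:
Step 0 (initial): 2 infected
Step 1: +4 new -> 6 infected
Step 2: +6 new -> 12 infected
Step 3: +4 new -> 16 infected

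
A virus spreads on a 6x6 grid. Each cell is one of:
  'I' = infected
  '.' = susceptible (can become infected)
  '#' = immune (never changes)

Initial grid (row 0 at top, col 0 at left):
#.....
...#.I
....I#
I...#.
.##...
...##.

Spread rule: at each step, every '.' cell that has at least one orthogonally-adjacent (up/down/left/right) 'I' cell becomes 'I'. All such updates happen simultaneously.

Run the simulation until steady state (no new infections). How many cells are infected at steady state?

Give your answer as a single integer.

Step 0 (initial): 3 infected
Step 1: +6 new -> 9 infected
Step 2: +7 new -> 16 infected
Step 3: +5 new -> 21 infected
Step 4: +4 new -> 25 infected
Step 5: +1 new -> 26 infected
Step 6: +2 new -> 28 infected
Step 7: +0 new -> 28 infected

Answer: 28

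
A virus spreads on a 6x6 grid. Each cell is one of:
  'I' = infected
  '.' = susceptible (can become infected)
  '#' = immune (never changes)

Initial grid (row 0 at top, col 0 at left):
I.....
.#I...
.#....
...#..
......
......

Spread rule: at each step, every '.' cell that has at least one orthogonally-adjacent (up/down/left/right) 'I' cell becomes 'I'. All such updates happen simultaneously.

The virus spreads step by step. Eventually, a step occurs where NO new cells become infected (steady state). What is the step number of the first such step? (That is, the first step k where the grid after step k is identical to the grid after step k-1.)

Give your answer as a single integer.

Step 0 (initial): 2 infected
Step 1: +5 new -> 7 infected
Step 2: +5 new -> 12 infected
Step 3: +6 new -> 18 infected
Step 4: +7 new -> 25 infected
Step 5: +5 new -> 30 infected
Step 6: +2 new -> 32 infected
Step 7: +1 new -> 33 infected
Step 8: +0 new -> 33 infected

Answer: 8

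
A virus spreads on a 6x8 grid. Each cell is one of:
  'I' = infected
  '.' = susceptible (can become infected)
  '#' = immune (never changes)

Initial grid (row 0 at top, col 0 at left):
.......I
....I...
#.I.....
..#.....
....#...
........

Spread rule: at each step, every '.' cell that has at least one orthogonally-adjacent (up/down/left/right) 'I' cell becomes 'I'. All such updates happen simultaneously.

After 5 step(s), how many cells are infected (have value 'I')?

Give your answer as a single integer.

Step 0 (initial): 3 infected
Step 1: +9 new -> 12 infected
Step 2: +10 new -> 22 infected
Step 3: +8 new -> 30 infected
Step 4: +8 new -> 38 infected
Step 5: +6 new -> 44 infected

Answer: 44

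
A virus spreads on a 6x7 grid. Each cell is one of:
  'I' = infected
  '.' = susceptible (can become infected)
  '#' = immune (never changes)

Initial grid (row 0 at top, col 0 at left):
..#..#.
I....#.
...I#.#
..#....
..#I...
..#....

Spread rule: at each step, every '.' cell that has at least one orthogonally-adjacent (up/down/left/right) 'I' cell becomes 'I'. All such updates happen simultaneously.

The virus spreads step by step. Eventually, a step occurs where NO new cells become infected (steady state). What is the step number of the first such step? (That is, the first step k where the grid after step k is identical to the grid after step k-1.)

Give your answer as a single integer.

Step 0 (initial): 3 infected
Step 1: +8 new -> 11 infected
Step 2: +9 new -> 20 infected
Step 3: +6 new -> 26 infected
Step 4: +5 new -> 31 infected
Step 5: +1 new -> 32 infected
Step 6: +0 new -> 32 infected

Answer: 6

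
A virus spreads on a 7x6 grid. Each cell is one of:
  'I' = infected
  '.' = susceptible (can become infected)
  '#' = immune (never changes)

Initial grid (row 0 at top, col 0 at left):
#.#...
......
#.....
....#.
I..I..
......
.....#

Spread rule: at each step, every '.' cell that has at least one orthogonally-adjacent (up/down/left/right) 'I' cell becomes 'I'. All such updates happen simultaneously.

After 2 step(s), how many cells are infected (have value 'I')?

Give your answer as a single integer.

Answer: 18

Derivation:
Step 0 (initial): 2 infected
Step 1: +7 new -> 9 infected
Step 2: +9 new -> 18 infected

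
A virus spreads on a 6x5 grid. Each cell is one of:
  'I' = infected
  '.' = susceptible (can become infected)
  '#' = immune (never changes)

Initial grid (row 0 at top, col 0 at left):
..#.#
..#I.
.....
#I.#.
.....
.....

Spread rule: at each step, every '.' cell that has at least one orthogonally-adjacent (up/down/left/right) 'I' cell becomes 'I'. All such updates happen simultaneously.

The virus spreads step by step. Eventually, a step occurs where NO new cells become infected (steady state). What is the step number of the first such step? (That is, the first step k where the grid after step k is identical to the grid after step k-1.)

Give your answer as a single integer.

Step 0 (initial): 2 infected
Step 1: +6 new -> 8 infected
Step 2: +7 new -> 15 infected
Step 3: +6 new -> 21 infected
Step 4: +3 new -> 24 infected
Step 5: +1 new -> 25 infected
Step 6: +0 new -> 25 infected

Answer: 6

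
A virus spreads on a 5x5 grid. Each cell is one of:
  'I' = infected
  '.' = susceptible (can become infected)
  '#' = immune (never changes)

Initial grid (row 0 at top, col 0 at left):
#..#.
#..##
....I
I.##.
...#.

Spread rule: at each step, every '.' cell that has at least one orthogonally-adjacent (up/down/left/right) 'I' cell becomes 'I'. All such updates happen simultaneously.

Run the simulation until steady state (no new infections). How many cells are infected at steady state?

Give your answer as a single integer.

Answer: 16

Derivation:
Step 0 (initial): 2 infected
Step 1: +5 new -> 7 infected
Step 2: +4 new -> 11 infected
Step 3: +3 new -> 14 infected
Step 4: +2 new -> 16 infected
Step 5: +0 new -> 16 infected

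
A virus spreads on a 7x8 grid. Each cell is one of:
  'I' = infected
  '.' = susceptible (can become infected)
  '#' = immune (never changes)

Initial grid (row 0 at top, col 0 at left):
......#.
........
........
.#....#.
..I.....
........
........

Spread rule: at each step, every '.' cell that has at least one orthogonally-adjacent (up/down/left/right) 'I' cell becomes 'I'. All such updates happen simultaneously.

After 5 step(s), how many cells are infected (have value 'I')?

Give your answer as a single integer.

Step 0 (initial): 1 infected
Step 1: +4 new -> 5 infected
Step 2: +7 new -> 12 infected
Step 3: +10 new -> 22 infected
Step 4: +10 new -> 32 infected
Step 5: +8 new -> 40 infected

Answer: 40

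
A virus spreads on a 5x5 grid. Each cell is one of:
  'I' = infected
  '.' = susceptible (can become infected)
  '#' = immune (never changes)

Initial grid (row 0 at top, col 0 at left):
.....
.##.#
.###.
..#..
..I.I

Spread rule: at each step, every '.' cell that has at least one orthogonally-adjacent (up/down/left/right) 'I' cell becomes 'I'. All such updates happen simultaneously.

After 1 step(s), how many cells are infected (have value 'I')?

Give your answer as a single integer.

Answer: 5

Derivation:
Step 0 (initial): 2 infected
Step 1: +3 new -> 5 infected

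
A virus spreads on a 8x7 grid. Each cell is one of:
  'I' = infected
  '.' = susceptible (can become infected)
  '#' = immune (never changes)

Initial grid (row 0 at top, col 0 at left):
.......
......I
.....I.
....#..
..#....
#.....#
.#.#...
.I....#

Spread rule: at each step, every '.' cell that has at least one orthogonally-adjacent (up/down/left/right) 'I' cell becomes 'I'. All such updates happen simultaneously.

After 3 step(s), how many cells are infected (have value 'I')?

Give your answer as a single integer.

Answer: 27

Derivation:
Step 0 (initial): 3 infected
Step 1: +7 new -> 10 infected
Step 2: +8 new -> 18 infected
Step 3: +9 new -> 27 infected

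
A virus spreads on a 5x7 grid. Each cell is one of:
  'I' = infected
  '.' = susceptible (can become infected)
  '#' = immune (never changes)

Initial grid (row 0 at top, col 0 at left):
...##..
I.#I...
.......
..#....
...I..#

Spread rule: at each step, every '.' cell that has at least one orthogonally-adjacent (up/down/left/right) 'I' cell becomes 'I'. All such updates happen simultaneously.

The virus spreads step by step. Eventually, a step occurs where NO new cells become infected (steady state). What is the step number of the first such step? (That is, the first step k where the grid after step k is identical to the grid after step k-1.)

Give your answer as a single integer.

Answer: 5

Derivation:
Step 0 (initial): 3 infected
Step 1: +8 new -> 11 infected
Step 2: +9 new -> 20 infected
Step 3: +7 new -> 27 infected
Step 4: +3 new -> 30 infected
Step 5: +0 new -> 30 infected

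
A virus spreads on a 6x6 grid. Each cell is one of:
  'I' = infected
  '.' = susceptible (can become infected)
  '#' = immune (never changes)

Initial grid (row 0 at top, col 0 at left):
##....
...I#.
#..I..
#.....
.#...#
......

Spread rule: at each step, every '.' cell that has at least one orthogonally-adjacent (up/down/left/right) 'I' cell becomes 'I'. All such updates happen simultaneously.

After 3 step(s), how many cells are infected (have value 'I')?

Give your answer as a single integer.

Answer: 23

Derivation:
Step 0 (initial): 2 infected
Step 1: +5 new -> 7 infected
Step 2: +8 new -> 15 infected
Step 3: +8 new -> 23 infected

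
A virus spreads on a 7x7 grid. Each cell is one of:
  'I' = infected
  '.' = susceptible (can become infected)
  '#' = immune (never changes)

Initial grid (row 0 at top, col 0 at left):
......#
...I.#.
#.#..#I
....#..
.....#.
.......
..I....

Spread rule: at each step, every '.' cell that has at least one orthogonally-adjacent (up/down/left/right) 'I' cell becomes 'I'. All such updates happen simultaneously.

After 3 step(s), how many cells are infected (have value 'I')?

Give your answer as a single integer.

Step 0 (initial): 3 infected
Step 1: +9 new -> 12 infected
Step 2: +12 new -> 24 infected
Step 3: +11 new -> 35 infected

Answer: 35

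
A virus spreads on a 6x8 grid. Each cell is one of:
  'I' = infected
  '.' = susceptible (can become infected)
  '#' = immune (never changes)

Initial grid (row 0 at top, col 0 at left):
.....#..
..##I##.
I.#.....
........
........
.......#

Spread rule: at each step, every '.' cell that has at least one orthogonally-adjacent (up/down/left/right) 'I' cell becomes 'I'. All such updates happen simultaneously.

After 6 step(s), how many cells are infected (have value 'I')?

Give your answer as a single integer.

Step 0 (initial): 2 infected
Step 1: +5 new -> 7 infected
Step 2: +8 new -> 15 infected
Step 3: +9 new -> 24 infected
Step 4: +7 new -> 31 infected
Step 5: +6 new -> 37 infected
Step 6: +3 new -> 40 infected

Answer: 40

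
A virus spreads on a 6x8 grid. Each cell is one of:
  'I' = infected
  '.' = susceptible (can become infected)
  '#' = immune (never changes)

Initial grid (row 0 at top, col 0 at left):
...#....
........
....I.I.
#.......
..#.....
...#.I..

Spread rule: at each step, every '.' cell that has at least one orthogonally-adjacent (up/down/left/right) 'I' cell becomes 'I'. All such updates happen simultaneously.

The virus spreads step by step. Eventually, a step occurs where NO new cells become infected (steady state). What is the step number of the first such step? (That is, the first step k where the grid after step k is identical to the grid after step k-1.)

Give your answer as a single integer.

Answer: 8

Derivation:
Step 0 (initial): 3 infected
Step 1: +10 new -> 13 infected
Step 2: +12 new -> 25 infected
Step 3: +7 new -> 32 infected
Step 4: +4 new -> 36 infected
Step 5: +3 new -> 39 infected
Step 6: +3 new -> 42 infected
Step 7: +2 new -> 44 infected
Step 8: +0 new -> 44 infected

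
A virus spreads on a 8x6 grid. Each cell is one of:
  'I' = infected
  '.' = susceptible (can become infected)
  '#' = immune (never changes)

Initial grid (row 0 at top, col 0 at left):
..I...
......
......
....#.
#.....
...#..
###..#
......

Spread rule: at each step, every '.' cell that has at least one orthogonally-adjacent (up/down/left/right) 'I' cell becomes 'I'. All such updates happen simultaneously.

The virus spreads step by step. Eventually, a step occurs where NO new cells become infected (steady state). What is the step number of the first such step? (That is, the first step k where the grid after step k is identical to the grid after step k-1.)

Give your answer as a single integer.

Answer: 14

Derivation:
Step 0 (initial): 1 infected
Step 1: +3 new -> 4 infected
Step 2: +5 new -> 9 infected
Step 3: +6 new -> 15 infected
Step 4: +6 new -> 21 infected
Step 5: +5 new -> 26 infected
Step 6: +3 new -> 29 infected
Step 7: +3 new -> 32 infected
Step 8: +2 new -> 34 infected
Step 9: +2 new -> 36 infected
Step 10: +2 new -> 38 infected
Step 11: +1 new -> 39 infected
Step 12: +1 new -> 40 infected
Step 13: +1 new -> 41 infected
Step 14: +0 new -> 41 infected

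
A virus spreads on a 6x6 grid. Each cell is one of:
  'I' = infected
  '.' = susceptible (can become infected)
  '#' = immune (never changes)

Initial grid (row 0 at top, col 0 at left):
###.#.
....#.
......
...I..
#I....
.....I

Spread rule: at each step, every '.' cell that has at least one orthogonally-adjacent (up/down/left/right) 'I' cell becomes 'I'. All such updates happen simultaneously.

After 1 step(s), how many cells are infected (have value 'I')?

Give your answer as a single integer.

Answer: 12

Derivation:
Step 0 (initial): 3 infected
Step 1: +9 new -> 12 infected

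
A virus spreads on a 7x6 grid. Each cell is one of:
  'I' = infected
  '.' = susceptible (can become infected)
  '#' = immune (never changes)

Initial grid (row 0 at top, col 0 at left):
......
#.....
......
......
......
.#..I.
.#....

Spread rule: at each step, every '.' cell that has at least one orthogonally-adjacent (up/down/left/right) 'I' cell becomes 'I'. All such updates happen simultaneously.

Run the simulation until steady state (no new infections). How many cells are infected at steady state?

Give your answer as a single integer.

Answer: 39

Derivation:
Step 0 (initial): 1 infected
Step 1: +4 new -> 5 infected
Step 2: +6 new -> 11 infected
Step 3: +5 new -> 16 infected
Step 4: +5 new -> 21 infected
Step 5: +6 new -> 27 infected
Step 6: +6 new -> 33 infected
Step 7: +4 new -> 37 infected
Step 8: +1 new -> 38 infected
Step 9: +1 new -> 39 infected
Step 10: +0 new -> 39 infected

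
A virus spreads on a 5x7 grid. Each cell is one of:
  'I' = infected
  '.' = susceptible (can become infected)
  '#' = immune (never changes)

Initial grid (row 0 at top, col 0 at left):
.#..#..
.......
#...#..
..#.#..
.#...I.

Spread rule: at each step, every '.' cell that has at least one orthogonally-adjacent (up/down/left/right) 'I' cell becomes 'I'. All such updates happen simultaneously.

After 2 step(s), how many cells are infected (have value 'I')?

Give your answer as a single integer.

Answer: 7

Derivation:
Step 0 (initial): 1 infected
Step 1: +3 new -> 4 infected
Step 2: +3 new -> 7 infected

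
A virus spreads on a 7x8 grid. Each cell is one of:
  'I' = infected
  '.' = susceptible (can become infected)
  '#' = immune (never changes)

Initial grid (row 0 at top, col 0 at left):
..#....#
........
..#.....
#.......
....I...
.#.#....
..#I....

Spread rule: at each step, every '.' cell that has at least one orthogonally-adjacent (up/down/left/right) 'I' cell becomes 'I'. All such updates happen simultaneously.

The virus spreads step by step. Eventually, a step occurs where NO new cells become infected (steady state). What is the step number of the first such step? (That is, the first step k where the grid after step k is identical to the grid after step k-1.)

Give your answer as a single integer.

Step 0 (initial): 2 infected
Step 1: +5 new -> 7 infected
Step 2: +7 new -> 14 infected
Step 3: +10 new -> 24 infected
Step 4: +9 new -> 33 infected
Step 5: +7 new -> 40 infected
Step 6: +5 new -> 45 infected
Step 7: +3 new -> 48 infected
Step 8: +1 new -> 49 infected
Step 9: +0 new -> 49 infected

Answer: 9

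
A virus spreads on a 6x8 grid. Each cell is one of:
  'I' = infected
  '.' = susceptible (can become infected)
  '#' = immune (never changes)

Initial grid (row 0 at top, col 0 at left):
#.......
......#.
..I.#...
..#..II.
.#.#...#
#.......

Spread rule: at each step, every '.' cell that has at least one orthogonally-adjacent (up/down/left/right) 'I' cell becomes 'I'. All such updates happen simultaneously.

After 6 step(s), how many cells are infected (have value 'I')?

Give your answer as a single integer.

Step 0 (initial): 3 infected
Step 1: +9 new -> 12 infected
Step 2: +11 new -> 23 infected
Step 3: +9 new -> 32 infected
Step 4: +5 new -> 37 infected
Step 5: +1 new -> 38 infected
Step 6: +2 new -> 40 infected

Answer: 40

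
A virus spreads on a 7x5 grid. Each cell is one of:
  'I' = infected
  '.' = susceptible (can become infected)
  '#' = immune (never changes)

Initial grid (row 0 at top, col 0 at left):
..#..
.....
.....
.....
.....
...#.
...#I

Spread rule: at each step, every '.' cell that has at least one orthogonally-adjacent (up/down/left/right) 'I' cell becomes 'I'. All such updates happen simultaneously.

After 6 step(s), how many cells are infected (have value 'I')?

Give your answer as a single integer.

Step 0 (initial): 1 infected
Step 1: +1 new -> 2 infected
Step 2: +1 new -> 3 infected
Step 3: +2 new -> 5 infected
Step 4: +3 new -> 8 infected
Step 5: +5 new -> 13 infected
Step 6: +7 new -> 20 infected

Answer: 20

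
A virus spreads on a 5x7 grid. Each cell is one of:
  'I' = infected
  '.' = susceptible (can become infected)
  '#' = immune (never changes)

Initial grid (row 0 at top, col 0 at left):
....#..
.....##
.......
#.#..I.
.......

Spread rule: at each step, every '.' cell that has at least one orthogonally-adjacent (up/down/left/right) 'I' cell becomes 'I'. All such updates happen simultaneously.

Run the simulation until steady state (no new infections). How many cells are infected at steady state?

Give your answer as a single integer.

Step 0 (initial): 1 infected
Step 1: +4 new -> 5 infected
Step 2: +5 new -> 10 infected
Step 3: +3 new -> 13 infected
Step 4: +3 new -> 16 infected
Step 5: +4 new -> 20 infected
Step 6: +5 new -> 25 infected
Step 7: +2 new -> 27 infected
Step 8: +1 new -> 28 infected
Step 9: +0 new -> 28 infected

Answer: 28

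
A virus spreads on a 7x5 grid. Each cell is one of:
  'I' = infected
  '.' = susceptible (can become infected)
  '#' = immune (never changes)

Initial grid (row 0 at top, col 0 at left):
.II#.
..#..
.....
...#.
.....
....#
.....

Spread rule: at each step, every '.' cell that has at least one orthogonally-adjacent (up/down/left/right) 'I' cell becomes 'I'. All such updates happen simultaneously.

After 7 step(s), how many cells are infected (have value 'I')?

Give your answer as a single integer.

Answer: 29

Derivation:
Step 0 (initial): 2 infected
Step 1: +2 new -> 4 infected
Step 2: +2 new -> 6 infected
Step 3: +3 new -> 9 infected
Step 4: +4 new -> 13 infected
Step 5: +5 new -> 18 infected
Step 6: +6 new -> 24 infected
Step 7: +5 new -> 29 infected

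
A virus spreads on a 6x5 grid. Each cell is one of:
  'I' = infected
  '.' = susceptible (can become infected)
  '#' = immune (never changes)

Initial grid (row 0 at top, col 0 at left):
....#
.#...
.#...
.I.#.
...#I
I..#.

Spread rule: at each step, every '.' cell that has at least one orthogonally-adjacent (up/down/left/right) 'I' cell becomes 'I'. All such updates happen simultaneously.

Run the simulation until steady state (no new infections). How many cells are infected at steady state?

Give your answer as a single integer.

Answer: 24

Derivation:
Step 0 (initial): 3 infected
Step 1: +7 new -> 10 infected
Step 2: +5 new -> 15 infected
Step 3: +4 new -> 19 infected
Step 4: +3 new -> 22 infected
Step 5: +2 new -> 24 infected
Step 6: +0 new -> 24 infected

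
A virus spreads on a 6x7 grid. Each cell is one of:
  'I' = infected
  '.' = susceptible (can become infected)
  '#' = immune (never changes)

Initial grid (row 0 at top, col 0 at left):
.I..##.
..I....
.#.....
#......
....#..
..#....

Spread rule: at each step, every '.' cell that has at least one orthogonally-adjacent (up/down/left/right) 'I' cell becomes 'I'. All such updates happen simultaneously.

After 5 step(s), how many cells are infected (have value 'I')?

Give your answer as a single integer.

Step 0 (initial): 2 infected
Step 1: +5 new -> 7 infected
Step 2: +5 new -> 12 infected
Step 3: +6 new -> 18 infected
Step 4: +5 new -> 23 infected
Step 5: +6 new -> 29 infected

Answer: 29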